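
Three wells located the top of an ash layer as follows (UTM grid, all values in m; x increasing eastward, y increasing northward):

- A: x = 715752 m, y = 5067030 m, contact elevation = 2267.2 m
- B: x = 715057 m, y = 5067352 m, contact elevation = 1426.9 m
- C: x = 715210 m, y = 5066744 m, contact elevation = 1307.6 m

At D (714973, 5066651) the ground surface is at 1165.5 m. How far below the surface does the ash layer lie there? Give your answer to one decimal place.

259.3 m

Let the plane be z = a·x + b·y + c.
B−A: −695a + 322b = −840.3;  C−A: −542a − 286b = −959.6.
Solving gives a = 1.471539859, b = 0.566522366.
Then c = 2267.2 − a·715752 − b·5067030 = −3921576.22.
At (714973, 5066651): z_contact = 1052111.27 + 2870371.11 − 3921576.22 = 906.16 m.
Depth below ground = 1165.5 − 906.16 = 259.3 m.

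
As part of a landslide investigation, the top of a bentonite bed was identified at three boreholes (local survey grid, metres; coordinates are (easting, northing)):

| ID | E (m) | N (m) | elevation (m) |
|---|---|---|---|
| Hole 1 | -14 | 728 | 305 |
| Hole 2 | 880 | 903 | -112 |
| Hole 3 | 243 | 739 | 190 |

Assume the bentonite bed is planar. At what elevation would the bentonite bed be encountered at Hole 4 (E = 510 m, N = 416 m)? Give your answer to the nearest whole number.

Let the plane be z = a·E + b·N + c.
Hole 2−Hole 1: 894a + 175b = −417;  Hole 3−Hole 1: 257a + 11b = −115.
Solving gives a = −0.44216, b = −0.12404.
Then c = 305 − a·-14 − b·728 = 389.11.
At (510, 416): z = −225.5 − 51.6 + 389.11 = 112.0 m.

112 m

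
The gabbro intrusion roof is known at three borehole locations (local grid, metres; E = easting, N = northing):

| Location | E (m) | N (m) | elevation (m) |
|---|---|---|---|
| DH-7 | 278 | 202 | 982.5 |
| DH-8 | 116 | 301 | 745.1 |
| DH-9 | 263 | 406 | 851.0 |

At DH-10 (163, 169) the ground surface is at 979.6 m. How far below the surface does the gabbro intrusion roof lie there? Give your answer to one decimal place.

Let the plane be z = a·E + b·N + c.
DH-8−DH-7: −162a + 99b = −237.4;  DH-9−DH-7: −15a + 204b = −131.5.
Solving gives a = 1.12192, b = −0.56211.
Then c = 982.5 − a·278 − b·202 = 784.15.
At (163, 169): z_contact = 182.87 − 95.00 + 784.15 = 872.03 m.
Depth below ground = 979.6 − 872.03 = 107.6 m.

107.6 m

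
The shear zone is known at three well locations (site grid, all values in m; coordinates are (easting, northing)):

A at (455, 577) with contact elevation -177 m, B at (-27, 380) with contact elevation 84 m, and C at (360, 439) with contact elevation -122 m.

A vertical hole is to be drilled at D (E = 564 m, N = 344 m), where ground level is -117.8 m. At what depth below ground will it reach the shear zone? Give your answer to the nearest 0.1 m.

108.3 m

Two edge vectors: A→B = (-482, -197, 261), A→C = (-95, -138, 55).
Normal n = (A→B) × (A→C) = (25183, 1715, 47801).
So ∂z/∂E = −n_x/n_z = −0.52683 and ∂z/∂N = −n_y/n_z = −0.03588.
Intercept c from A: -177 + 239.71 + 20.70 = 83.41.
At (564, 344): z_contact = −297.13 − 12.34 + 83.41 = -226.06 m.
Depth below ground = -117.8 − (-226.06) = 108.3 m.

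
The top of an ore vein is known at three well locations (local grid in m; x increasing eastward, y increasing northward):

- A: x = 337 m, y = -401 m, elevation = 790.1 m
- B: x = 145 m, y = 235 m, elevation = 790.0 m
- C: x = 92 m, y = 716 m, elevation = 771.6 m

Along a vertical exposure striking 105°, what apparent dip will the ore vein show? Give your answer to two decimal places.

Let the plane be z = a·x + b·y + c.
B−A: −192a + 636b = −0.1;  C−A: −245a + 1117b = −18.5.
Solving gives a = −0.19873, b = −0.06015.
Unit vector along 105° is (sin 105°, cos 105°) = (0.9659, -0.2588).
Slope in that direction = a·(0.9659) + b·(-0.2588) = −0.17639.
Apparent dip = arctan|0.17639| = 10.00° (true dip is 11.7°, so apparent ≤ true as expected).

10.00°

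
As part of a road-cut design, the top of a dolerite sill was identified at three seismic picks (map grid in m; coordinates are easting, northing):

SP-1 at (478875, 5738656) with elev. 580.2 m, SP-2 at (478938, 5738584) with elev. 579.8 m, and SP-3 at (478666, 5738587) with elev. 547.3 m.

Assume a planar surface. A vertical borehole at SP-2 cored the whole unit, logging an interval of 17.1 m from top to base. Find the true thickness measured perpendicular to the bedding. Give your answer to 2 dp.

Two edge vectors: SP-1→SP-2 = (63, -72, -0.4), SP-1→SP-3 = (-209, -69, -32.9).
Normal n = (SP-1→SP-2) × (SP-1→SP-3) = (2341.2, 2156.3, -19395).
So ∂z/∂easting = −n_x/n_z = 0.12071 and ∂z/∂northing = −n_y/n_z = 0.11118.
|∇z| = √(a²+b²) = 0.16411, so dip δ = arctan(0.16411) = 9.32°.
True thickness = vertical thickness × cos δ = 17.1 × cos 9.32° = 16.87 m.

16.87 m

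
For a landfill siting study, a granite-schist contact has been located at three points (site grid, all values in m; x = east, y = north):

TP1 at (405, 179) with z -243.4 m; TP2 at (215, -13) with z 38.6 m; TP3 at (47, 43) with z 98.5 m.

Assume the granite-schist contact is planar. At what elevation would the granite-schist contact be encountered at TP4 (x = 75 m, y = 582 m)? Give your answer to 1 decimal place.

-371.6 m

Two edge vectors: TP1→TP2 = (-190, -192, 282), TP1→TP3 = (-358, -136, 341.9).
Normal n = (TP1→TP2) × (TP1→TP3) = (-27292.8, -35995, -42896).
So ∂z/∂x = −n_x/n_z = −0.63626 and ∂z/∂y = −n_y/n_z = −0.83912.
Intercept c from TP1: -243.4 + 257.68 + 150.20 = 164.49.
At (75, 582): z = −47.7 − 488.4 + 164.49 = -371.6 m.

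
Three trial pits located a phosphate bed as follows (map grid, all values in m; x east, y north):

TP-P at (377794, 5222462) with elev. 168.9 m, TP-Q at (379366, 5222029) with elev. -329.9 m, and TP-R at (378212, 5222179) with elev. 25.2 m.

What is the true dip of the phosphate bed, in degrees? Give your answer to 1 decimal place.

17.0°

Let the plane be z = a·x + b·y + c.
TP-Q−TP-P: 1572a − 433b = −498.8;  TP-R−TP-P: 418a − 283b = −143.7.
Solving gives a = −0.29914, b = 0.06593.
Gradient magnitude |∇z| = √(a² + b²) = √(0.08949 + 0.00435) = 0.30632.
True dip = arctan(0.30632) = 17.0°, dipping toward ESE (azimuth ≈ 102°).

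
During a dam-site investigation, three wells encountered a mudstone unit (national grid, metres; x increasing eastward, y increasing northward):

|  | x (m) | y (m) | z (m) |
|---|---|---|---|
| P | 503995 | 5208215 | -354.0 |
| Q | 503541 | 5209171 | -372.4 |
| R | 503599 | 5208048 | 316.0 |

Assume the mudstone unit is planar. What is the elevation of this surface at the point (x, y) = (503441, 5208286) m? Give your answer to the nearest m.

375 m

Two edge vectors: P→Q = (-454, 956, -18.4), P→R = (-396, -167, 670).
Normal n = (P→Q) × (P→R) = (637447.2, 311466.4, 454394).
So ∂z/∂x = −n_x/n_z = −1.40285127 and ∂z/∂y = −n_y/n_z = −0.68545447.
Intercept c from P: -354 + 707030.03 + 3569994.27 = 4276670.30.
At (503441, 5208286): z = −706252.8 − 3570042.9 + 4276670.30 = 374.5 m.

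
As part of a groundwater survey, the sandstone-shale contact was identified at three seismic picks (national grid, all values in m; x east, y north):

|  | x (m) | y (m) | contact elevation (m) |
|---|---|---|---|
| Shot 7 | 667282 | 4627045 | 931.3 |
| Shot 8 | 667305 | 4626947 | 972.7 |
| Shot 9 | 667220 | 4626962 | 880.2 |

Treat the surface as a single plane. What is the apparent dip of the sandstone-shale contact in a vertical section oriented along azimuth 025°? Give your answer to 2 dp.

16.12°

Two edge vectors: Shot 7→Shot 8 = (23, -98, 41.4), Shot 7→Shot 9 = (-62, -83, -51.1).
Normal n = (Shot 7→Shot 8) × (Shot 7→Shot 9) = (8444, -1391.5, -7985).
So ∂z/∂x = −n_x/n_z = 1.05748 and ∂z/∂y = −n_y/n_z = −0.17426.
Unit vector along 025° is (sin 25°, cos 25°) = (0.4226, 0.9063).
Slope in that direction = a·(0.4226) + b·(0.9063) = 0.28897.
Apparent dip = arctan|0.28897| = 16.12° (true dip is 47.0°, so apparent ≤ true as expected).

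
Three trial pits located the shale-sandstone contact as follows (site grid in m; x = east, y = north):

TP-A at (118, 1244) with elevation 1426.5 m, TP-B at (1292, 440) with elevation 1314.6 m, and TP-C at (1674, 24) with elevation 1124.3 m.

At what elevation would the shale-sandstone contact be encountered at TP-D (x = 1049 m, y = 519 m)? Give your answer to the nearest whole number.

1251 m

Two edge vectors: TP-A→TP-B = (1174, -804, -111.9), TP-A→TP-C = (1556, -1220, -302.2).
Normal n = (TP-A→TP-B) × (TP-A→TP-C) = (106450.8, 180666.4, -181256).
So ∂z/∂x = −n_x/n_z = 0.58730 and ∂z/∂y = −n_y/n_z = 0.99675.
Intercept c from TP-A: 1426.5 − 69.30 − 1239.95 = 117.25.
At (1049, 519): z = 616.1 + 517.3 + 117.25 = 1250.6 m.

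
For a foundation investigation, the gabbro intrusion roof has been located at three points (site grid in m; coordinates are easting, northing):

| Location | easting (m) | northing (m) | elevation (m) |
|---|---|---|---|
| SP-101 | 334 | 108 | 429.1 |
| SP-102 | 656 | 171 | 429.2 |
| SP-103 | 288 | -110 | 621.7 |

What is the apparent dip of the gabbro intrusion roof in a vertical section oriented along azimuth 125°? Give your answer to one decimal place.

34.1°

Two edge vectors: SP-101→SP-102 = (322, 63, 0.1), SP-101→SP-103 = (-46, -218, 192.6).
Normal n = (SP-101→SP-102) × (SP-101→SP-103) = (12155.6, -62021.8, -67298).
So ∂z/∂easting = −n_x/n_z = 0.18062 and ∂z/∂northing = −n_y/n_z = −0.92160.
Unit vector along 125° is (sin 125°, cos 125°) = (0.8192, -0.5736).
Slope in that direction = a·(0.8192) + b·(-0.5736) = 0.67657.
Apparent dip = arctan|0.67657| = 34.1° (true dip is 43.2°, so apparent ≤ true as expected).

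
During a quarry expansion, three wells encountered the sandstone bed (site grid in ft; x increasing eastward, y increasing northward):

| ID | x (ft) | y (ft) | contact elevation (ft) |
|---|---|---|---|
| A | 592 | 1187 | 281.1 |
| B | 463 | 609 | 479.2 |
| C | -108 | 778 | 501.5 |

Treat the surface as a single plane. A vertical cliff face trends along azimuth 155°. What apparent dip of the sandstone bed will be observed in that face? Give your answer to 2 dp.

12.86°

Two edge vectors: A→B = (-129, -578, 198.1), A→C = (-700, -409, 220.4).
Normal n = (A→B) × (A→C) = (-46368.3, -110238.4, -351839).
So ∂z/∂x = −n_x/n_z = −0.13179 and ∂z/∂y = −n_y/n_z = −0.31332.
Unit vector along 155° is (sin 155°, cos 155°) = (0.4226, -0.9063).
Slope in that direction = a·(0.4226) + b·(-0.9063) = 0.22827.
Apparent dip = arctan|0.22827| = 12.86° (true dip is 18.8°, so apparent ≤ true as expected).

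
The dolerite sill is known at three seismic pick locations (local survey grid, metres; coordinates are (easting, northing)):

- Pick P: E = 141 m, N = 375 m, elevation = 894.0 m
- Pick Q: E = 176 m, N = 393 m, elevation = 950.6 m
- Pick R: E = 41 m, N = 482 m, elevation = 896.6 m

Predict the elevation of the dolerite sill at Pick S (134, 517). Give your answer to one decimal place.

Two edge vectors: Pick P→Pick Q = (35, 18, 56.6), Pick P→Pick R = (-100, 107, 2.6).
Normal n = (Pick P→Pick Q) × (Pick P→Pick R) = (-6009.4, -5751, 5545).
So ∂z/∂E = −n_x/n_z = 1.08375 and ∂z/∂N = −n_y/n_z = 1.03715.
Intercept c from Pick P: 894 − 152.81 − 388.93 = 352.26.
At (134, 517): z = 145.2 + 536.2 + 352.26 = 1033.7 m.

1033.7 m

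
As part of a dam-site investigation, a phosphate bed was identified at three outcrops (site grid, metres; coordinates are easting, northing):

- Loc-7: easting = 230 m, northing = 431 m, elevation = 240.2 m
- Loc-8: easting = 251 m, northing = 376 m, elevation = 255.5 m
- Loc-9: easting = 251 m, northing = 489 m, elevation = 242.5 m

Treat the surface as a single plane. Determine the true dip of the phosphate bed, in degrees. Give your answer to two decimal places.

Two edge vectors: Loc-7→Loc-8 = (21, -55, 15.3), Loc-7→Loc-9 = (21, 58, 2.3).
Normal n = (Loc-7→Loc-8) × (Loc-7→Loc-9) = (-1013.9, 273, 2373).
So ∂z/∂easting = −n_x/n_z = 0.42727 and ∂z/∂northing = −n_y/n_z = −0.11504.
Gradient magnitude |∇z| = √(a² + b²) = √(0.18256 + 0.01324) = 0.44248.
True dip = arctan(0.44248) = 23.87°, dipping toward WNW (azimuth ≈ 285°).

23.87°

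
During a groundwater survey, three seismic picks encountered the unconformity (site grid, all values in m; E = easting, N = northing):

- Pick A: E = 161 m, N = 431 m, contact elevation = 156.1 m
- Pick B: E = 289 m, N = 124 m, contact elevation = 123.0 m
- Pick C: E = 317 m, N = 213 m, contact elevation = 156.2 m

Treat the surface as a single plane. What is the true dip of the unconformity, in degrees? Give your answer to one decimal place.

24.0°

Two edge vectors: Pick A→Pick B = (128, -307, -33.1), Pick A→Pick C = (156, -218, 0.1).
Normal n = (Pick A→Pick B) × (Pick A→Pick C) = (-7246.5, -5176.4, 19988).
So ∂z/∂E = −n_x/n_z = 0.36254 and ∂z/∂N = −n_y/n_z = 0.25898.
Gradient magnitude |∇z| = √(a² + b²) = √(0.13144 + 0.06707) = 0.44554.
True dip = arctan(0.44554) = 24.0°, dipping toward SW (azimuth ≈ 234°).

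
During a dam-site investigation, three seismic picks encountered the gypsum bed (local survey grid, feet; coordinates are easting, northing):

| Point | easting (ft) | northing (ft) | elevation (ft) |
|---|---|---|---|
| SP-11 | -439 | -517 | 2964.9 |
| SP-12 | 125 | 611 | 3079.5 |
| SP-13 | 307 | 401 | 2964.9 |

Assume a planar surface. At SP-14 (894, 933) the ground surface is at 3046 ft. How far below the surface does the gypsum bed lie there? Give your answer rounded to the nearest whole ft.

131 ft

Let the plane be z = a·easting + b·northing + c.
SP-12−SP-11: 564a + 1128b = 114.6;  SP-13−SP-11: 746a + 918b = 0.
Solving gives a = −0.32496, b = 0.26408.
Then c = 2964.9 − a·-439 − b·-517 = 2958.77.
At (894, 933): z_contact = −290.5 + 246.4 + 2958.77 = 2914.6 ft.
Depth below ground = 3046 − 2914.6 = 131 ft.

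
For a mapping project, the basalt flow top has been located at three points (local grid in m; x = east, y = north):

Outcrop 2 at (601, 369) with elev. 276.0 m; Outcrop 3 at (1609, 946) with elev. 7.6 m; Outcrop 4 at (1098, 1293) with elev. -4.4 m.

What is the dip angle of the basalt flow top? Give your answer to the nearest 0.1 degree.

15.0°

Two edge vectors: Outcrop 2→Outcrop 3 = (1008, 577, -268.4), Outcrop 2→Outcrop 4 = (497, 924, -280.4).
Normal n = (Outcrop 2→Outcrop 3) × (Outcrop 2→Outcrop 4) = (86210.8, 149248.4, 644623).
So ∂z/∂x = −n_x/n_z = −0.13374 and ∂z/∂y = −n_y/n_z = −0.23153.
Gradient magnitude |∇z| = √(a² + b²) = √(0.01789 + 0.05361) = 0.26738.
True dip = arctan(0.26738) = 15.0°, dipping toward NNE (azimuth ≈ 030°).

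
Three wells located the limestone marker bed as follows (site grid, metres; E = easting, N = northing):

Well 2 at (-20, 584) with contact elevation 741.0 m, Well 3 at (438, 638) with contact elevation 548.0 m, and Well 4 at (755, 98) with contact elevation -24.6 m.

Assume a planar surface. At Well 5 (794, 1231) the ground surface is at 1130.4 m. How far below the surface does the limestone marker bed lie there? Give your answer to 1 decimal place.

313.4 m

Let the plane be z = a·E + b·N + c.
Well 3−Well 2: 458a + 54b = −193;  Well 4−Well 2: 775a − 486b = −765.6.
Solving gives a = −0.511048, b = 0.760367.
Then c = 741 − a·-20 − b·584 = 286.73.
At (794, 1231): z_contact = −405.77 + 936.01 + 286.73 = 816.96 m.
Depth below ground = 1130.4 − 816.96 = 313.4 m.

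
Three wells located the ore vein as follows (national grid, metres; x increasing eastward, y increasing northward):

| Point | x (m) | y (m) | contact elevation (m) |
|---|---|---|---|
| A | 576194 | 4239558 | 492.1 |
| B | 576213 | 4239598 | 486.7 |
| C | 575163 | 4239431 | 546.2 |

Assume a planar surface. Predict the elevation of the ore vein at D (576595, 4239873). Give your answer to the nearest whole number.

Let the plane be z = a·x + b·y + c.
B−A: 19a + 40b = −5.4;  C−A: −1031a − 127b = 54.1.
Solving gives a = −0.03807145, b = −0.11691606.
Then c = 492.1 − a·576194 − b·4239558 = 518101.07.
At (576595, 4239873): z = −21951.8 − 495709.3 + 518101.07 = 440.0 m.

440 m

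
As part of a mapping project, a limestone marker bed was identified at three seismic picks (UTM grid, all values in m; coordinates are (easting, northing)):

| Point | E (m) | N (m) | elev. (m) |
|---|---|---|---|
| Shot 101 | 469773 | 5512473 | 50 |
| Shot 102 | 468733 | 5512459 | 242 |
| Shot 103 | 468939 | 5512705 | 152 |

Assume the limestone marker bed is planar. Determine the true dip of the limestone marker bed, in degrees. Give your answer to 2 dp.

15.67°

Two edge vectors: Shot 101→Shot 102 = (-1040, -14, 192), Shot 101→Shot 103 = (-834, 232, 102).
Normal n = (Shot 101→Shot 102) × (Shot 101→Shot 103) = (-45972, -54048, -252956).
So ∂z/∂E = −n_x/n_z = −0.18174 and ∂z/∂N = −n_y/n_z = −0.21367.
Gradient magnitude |∇z| = √(a² + b²) = √(0.03303 + 0.04565) = 0.28050.
True dip = arctan(0.28050) = 15.67°, dipping toward NE (azimuth ≈ 040°).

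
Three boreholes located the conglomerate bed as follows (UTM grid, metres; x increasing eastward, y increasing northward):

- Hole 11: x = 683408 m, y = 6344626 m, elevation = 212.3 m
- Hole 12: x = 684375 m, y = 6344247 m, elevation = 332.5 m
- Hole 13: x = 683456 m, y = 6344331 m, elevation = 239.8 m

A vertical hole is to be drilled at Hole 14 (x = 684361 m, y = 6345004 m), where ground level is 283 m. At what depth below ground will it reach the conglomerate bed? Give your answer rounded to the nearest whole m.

11 m

Two edge vectors: Hole 11→Hole 12 = (967, -379, 120.2), Hole 11→Hole 13 = (48, -295, 27.5).
Normal n = (Hole 11→Hole 12) × (Hole 11→Hole 13) = (25036.5, -20822.9, -267073).
So ∂z/∂x = −n_x/n_z = 0.09374403 and ∂z/∂y = −n_y/n_z = −0.07796707.
Intercept c from Hole 11: 212.3 − 64065.42 + 494671.92 = 430818.79.
At (684361, 6345004): z_contact = 64154.8 − 494701.4 + 430818.79 = 272.2 m.
Depth below ground = 283 − 272.2 = 11 m.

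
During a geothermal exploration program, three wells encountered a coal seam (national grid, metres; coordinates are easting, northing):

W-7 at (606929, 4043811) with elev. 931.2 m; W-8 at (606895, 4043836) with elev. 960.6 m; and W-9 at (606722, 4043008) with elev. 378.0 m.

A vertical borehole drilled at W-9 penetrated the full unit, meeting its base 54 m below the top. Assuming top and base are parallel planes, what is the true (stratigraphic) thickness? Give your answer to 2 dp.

41.68 m

Let the plane be z = a·easting + b·northing + c.
W-8−W-7: −34a + 25b = 29.4;  W-9−W-7: −207a − 803b = −553.2.
Solving gives a = −0.30108, b = 0.76653.
|∇z| = √(a²+b²) = 0.82354, so dip δ = arctan(0.82354) = 39.47°.
True thickness = vertical thickness × cos δ = 54 × cos 39.47° = 41.68 m.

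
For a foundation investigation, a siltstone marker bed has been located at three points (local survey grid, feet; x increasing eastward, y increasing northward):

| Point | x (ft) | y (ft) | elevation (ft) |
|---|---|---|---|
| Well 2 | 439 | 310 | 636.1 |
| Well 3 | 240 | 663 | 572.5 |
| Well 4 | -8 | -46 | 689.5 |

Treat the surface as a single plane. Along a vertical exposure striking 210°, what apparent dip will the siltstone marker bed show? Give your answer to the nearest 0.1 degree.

Two edge vectors: Well 2→Well 3 = (-199, 353, -63.6), Well 2→Well 4 = (-447, -356, 53.4).
Normal n = (Well 2→Well 3) × (Well 2→Well 4) = (-3791.4, 39055.8, 228635).
So ∂z/∂x = −n_x/n_z = 0.01658 and ∂z/∂y = −n_y/n_z = −0.17082.
Unit vector along 210° is (sin 210°, cos 210°) = (-0.5000, -0.8660).
Slope in that direction = a·(-0.5000) + b·(-0.8660) = 0.13964.
Apparent dip = arctan|0.13964| = 7.9° (true dip is 9.7°, so apparent ≤ true as expected).

7.9°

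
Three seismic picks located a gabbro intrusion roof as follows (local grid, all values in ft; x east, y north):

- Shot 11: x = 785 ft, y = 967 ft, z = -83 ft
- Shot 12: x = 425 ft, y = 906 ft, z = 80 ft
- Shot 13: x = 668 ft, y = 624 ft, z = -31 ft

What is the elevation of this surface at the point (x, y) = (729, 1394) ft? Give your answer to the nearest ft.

-56 ft

Let the plane be z = a·x + b·y + c.
Shot 12−Shot 11: −360a − 61b = 163;  Shot 13−Shot 11: −117a − 343b = 52.
Solving gives a = −0.45329, b = 0.00302.
Then c = -83 − a·785 − b·967 = 269.91.
At (729, 1394): z = −330.4 + 4.2 + 269.91 = -56.3 ft.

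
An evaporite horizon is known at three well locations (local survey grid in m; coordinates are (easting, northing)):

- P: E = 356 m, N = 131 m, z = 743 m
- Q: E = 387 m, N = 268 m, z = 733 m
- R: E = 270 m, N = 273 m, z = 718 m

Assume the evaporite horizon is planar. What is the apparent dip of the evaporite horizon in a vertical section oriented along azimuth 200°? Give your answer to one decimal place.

3.0°

Let the plane be z = a·E + b·N + c.
Q−P: 31a + 137b = −10;  R−P: −86a + 142b = −25.
Solving gives a = 0.12389, b = −0.10103.
Unit vector along 200° is (sin 200°, cos 200°) = (-0.3420, -0.9397).
Slope in that direction = a·(-0.3420) + b·(-0.9397) = 0.05256.
Apparent dip = arctan|0.05256| = 3.0° (true dip is 9.1°, so apparent ≤ true as expected).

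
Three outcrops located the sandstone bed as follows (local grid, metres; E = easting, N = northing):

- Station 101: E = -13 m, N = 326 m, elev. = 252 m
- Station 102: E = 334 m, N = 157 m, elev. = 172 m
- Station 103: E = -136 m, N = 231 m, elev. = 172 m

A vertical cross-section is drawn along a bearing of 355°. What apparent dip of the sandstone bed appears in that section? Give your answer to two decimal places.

34.50°

Two edge vectors: Station 101→Station 102 = (347, -169, -80), Station 101→Station 103 = (-123, -95, -80).
Normal n = (Station 101→Station 102) × (Station 101→Station 103) = (5920, 37600, -53752).
So ∂z/∂E = −n_x/n_z = 0.11014 and ∂z/∂N = −n_y/n_z = 0.69951.
Unit vector along 355° is (sin 355°, cos 355°) = (-0.0872, 0.9962).
Slope in that direction = a·(-0.0872) + b·(0.9962) = 0.68725.
Apparent dip = arctan|0.68725| = 34.50° (true dip is 35.3°, so apparent ≤ true as expected).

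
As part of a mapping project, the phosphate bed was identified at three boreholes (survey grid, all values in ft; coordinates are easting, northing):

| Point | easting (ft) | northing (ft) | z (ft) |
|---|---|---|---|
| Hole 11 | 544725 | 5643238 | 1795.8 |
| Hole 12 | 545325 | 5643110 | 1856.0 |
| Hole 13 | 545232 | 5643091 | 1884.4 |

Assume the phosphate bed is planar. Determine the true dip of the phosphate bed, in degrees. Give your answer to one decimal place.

44.3°

Two edge vectors: Hole 11→Hole 12 = (600, -128, 60.2), Hole 11→Hole 13 = (507, -147, 88.6).
Normal n = (Hole 11→Hole 12) × (Hole 11→Hole 13) = (-2491.4, -22638.6, -23304).
So ∂z/∂easting = −n_x/n_z = −0.10691 and ∂z/∂northing = −n_y/n_z = −0.97145.
Gradient magnitude |∇z| = √(a² + b²) = √(0.01143 + 0.94371) = 0.97731.
True dip = arctan(0.97731) = 44.3°, dipping toward N (azimuth ≈ 006°).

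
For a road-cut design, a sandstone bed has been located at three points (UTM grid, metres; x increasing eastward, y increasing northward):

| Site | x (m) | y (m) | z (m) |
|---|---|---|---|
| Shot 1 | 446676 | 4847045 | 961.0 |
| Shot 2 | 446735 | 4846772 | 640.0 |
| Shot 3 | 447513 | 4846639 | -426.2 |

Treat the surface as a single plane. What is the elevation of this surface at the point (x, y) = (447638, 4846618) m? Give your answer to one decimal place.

-597.2 m

Let the plane be z = a·x + b·y + c.
Shot 2−Shot 1: 59a − 273b = −321;  Shot 3−Shot 1: 837a − 406b = −1387.2.
Solving gives a = −1.214291092, b = 0.913394965.
Then c = 961 − a·446676 − b·4847045 = −3883910.81.
At (447638, 4846618): z = −543562.8 + 4426876.5 − 3883910.81 = -597.2 m.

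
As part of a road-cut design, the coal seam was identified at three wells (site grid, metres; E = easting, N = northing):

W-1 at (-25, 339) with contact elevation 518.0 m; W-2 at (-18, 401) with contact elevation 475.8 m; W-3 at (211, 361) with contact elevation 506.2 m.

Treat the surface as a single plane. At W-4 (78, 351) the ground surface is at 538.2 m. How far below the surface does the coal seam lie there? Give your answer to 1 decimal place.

27.0 m

Two edge vectors: W-1→W-2 = (7, 62, -42.2), W-1→W-3 = (236, 22, -11.8).
Normal n = (W-1→W-2) × (W-1→W-3) = (196.8, -9876.6, -14478).
So ∂z/∂E = −n_x/n_z = 0.01359 and ∂z/∂N = −n_y/n_z = −0.68218.
Intercept c from W-1: 518 + 0.34 + 231.26 = 749.60.
At (78, 351): z_contact = 1.06 − 239.45 + 749.60 = 511.21 m.
Depth below ground = 538.2 − 511.21 = 27.0 m.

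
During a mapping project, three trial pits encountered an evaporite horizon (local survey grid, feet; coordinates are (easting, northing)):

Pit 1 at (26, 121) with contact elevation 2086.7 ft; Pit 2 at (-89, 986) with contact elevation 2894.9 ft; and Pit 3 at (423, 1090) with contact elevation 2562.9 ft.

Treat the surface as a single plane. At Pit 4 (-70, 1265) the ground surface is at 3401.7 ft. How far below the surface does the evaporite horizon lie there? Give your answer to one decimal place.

291.9 ft

Two edge vectors: Pit 1→Pit 2 = (-115, 865, 808.2), Pit 1→Pit 3 = (397, 969, 476.2).
Normal n = (Pit 1→Pit 2) × (Pit 1→Pit 3) = (-371232.8, 375618.4, -454840).
So ∂z/∂E = −n_x/n_z = −0.816183 and ∂z/∂N = −n_y/n_z = 0.825825.
Intercept c from Pit 1: 2086.7 + 21.22 − 99.92 = 2008.00.
At (-70, 1265): z_contact = 57.13 + 1044.67 + 2008.00 = 3109.80 ft.
Depth below ground = 3401.7 − 3109.80 = 291.9 ft.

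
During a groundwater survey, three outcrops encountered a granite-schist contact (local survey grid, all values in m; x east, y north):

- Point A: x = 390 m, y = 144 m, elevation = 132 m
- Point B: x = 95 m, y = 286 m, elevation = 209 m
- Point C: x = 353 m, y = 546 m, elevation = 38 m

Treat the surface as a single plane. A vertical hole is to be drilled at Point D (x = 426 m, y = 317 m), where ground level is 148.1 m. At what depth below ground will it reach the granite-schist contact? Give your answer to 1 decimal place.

Two edge vectors: Point A→Point B = (-295, 142, 77), Point A→Point C = (-37, 402, -94).
Normal n = (Point A→Point B) × (Point A→Point C) = (-44302, -30579, -113336).
So ∂z/∂x = −n_x/n_z = −0.39089 and ∂z/∂y = −n_y/n_z = −0.26981.
Intercept c from Point A: 132 + 152.45 + 38.85 = 323.30.
At (426, 317): z_contact = −166.52 − 85.53 + 323.30 = 71.25 m.
Depth below ground = 148.1 − 71.25 = 76.8 m.

76.8 m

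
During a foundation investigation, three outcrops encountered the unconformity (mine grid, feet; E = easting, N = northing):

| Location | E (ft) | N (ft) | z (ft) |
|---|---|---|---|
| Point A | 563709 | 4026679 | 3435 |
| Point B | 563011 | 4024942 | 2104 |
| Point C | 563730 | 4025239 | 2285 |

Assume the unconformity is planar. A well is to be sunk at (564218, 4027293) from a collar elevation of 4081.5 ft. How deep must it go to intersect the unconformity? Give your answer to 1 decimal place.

Two edge vectors: Point A→Point B = (-698, -1737, -1331), Point A→Point C = (21, -1440, -1150).
Normal n = (Point A→Point B) × (Point A→Point C) = (80910, -830651, 1041597).
So ∂z/∂E = −n_x/n_z = −0.077678795 and ∂z/∂N = −n_y/n_z = 0.797478295.
Intercept c from Point A: 3435 + 43788.24 − 3211189.10 = −3163965.87.
At (564218, 4027293): z_contact = −43827.77 + 3211678.76 − 3163965.87 = 3885.11 ft.
Depth below ground = 4081.5 − 3885.11 = 196.4 ft.

196.4 ft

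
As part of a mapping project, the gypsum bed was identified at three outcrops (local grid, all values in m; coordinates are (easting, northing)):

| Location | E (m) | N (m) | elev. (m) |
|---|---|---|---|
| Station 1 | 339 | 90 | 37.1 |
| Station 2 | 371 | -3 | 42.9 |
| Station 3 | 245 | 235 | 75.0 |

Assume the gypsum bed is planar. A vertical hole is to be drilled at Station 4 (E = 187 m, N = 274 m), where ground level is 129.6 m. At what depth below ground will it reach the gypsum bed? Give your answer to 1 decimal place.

9.6 m

Let the plane be z = a·E + b·N + c.
Station 2−Station 1: 32a − 93b = 5.8;  Station 3−Station 1: −94a + 145b = 37.9.
Solving gives a = −1.06429, b = −0.42857.
Then c = 37.1 − a·339 − b·90 = 436.46.
At (187, 274): z_contact = −199.02 − 117.43 + 436.46 = 120.01 m.
Depth below ground = 129.6 − 120.01 = 9.6 m.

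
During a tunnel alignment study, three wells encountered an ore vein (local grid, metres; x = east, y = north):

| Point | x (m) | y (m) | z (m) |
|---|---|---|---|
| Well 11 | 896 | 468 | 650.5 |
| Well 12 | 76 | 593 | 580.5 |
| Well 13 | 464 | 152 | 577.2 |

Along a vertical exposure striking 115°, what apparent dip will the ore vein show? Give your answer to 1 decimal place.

2.9°

Let the plane be z = a·x + b·y + c.
Well 12−Well 11: −820a + 125b = −70;  Well 13−Well 11: −432a − 316b = −73.3.
Solving gives a = 0.09991, b = 0.09538.
Unit vector along 115° is (sin 115°, cos 115°) = (0.9063, -0.4226).
Slope in that direction = a·(0.9063) + b·(-0.4226) = 0.05024.
Apparent dip = arctan|0.05024| = 2.9° (true dip is 7.9°, so apparent ≤ true as expected).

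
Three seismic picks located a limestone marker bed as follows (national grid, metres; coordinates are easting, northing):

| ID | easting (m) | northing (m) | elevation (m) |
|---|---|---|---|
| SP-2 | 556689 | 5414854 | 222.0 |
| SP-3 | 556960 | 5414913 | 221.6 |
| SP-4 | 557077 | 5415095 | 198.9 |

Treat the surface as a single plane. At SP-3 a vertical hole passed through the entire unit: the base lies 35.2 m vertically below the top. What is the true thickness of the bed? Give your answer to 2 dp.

34.83 m

Let the plane be z = a·easting + b·northing + c.
SP-3−SP-2: 271a + 59b = −0.4;  SP-4−SP-2: 388a + 241b = −23.1.
Solving gives a = 0.02986, b = −0.14392.
|∇z| = √(a²+b²) = 0.14698, so dip δ = arctan(0.14698) = 8.36°.
True thickness = vertical thickness × cos δ = 35.2 × cos 8.36° = 34.83 m.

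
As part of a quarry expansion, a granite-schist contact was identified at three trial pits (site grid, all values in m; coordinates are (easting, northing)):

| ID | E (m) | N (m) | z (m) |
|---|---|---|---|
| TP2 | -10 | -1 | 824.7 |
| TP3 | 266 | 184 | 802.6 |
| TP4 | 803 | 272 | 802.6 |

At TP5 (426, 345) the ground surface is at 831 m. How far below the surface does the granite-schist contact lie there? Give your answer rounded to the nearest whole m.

50 m

Let the plane be z = a·E + b·N + c.
TP3−TP2: 276a + 185b = −22.1;  TP4−TP2: 813a + 273b = −22.1.
Solving gives a = 0.02591, b = −0.15812.
Then c = 824.7 − a·-10 − b·-1 = 824.80.
At (426, 345): z_contact = 11.0 − 54.5 + 824.80 = 781.3 m.
Depth below ground = 831 − 781.3 = 50 m.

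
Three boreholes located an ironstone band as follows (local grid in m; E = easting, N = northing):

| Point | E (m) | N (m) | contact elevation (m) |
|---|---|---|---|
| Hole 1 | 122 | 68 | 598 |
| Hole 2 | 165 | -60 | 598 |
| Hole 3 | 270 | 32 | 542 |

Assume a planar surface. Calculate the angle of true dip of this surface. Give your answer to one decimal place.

23.5°

Let the plane be z = a·E + b·N + c.
Hole 2−Hole 1: 43a − 128b = 0;  Hole 3−Hole 1: 148a − 36b = −56.
Solving gives a = −0.41205, b = −0.13842.
Gradient magnitude |∇z| = √(a² + b²) = √(0.16978 + 0.01916) = 0.43468.
True dip = arctan(0.43468) = 23.5°, dipping toward ENE (azimuth ≈ 071°).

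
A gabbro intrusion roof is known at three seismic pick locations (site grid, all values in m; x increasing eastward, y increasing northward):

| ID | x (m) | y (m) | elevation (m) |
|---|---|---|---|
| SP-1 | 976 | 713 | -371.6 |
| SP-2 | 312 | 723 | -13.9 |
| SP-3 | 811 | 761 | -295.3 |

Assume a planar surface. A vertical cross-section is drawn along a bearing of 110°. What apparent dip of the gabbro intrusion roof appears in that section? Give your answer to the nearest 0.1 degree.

22.6°

Let the plane be z = a·x + b·y + c.
SP-2−SP-1: −664a + 10b = 357.7;  SP-3−SP-1: −165a + 48b = 76.3.
Solving gives a = −0.54287, b = −0.27653.
Unit vector along 110° is (sin 110°, cos 110°) = (0.9397, -0.3420).
Slope in that direction = a·(0.9397) + b·(-0.3420) = −0.41555.
Apparent dip = arctan|0.41555| = 22.6° (true dip is 31.4°, so apparent ≤ true as expected).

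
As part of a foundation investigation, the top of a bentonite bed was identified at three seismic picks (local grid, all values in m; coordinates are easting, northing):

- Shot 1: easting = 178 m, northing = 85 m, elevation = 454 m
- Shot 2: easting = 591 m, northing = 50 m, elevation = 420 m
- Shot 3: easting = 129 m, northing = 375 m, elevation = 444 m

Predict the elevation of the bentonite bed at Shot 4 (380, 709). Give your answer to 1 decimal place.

Let the plane be z = a·easting + b·northing + c.
Shot 2−Shot 1: 413a − 35b = −34;  Shot 3−Shot 1: −49a + 290b = −10.
Solving gives a = −0.08649, b = −0.04910.
Then c = 454 − a·178 − b·85 = 473.57.
At (380, 709): z = −32.9 − 34.8 + 473.57 = 405.9 m.

405.9 m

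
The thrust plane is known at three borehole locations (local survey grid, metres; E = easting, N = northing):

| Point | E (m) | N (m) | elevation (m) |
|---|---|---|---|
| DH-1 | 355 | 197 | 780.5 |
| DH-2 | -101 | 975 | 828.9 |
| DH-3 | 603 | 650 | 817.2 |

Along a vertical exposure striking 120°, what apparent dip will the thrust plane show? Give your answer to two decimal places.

1.24°

Two edge vectors: DH-1→DH-2 = (-456, 778, 48.4), DH-1→DH-3 = (248, 453, 36.7).
Normal n = (DH-1→DH-2) × (DH-1→DH-3) = (6627.4, 28738.4, -399512).
So ∂z/∂E = −n_x/n_z = 0.01659 and ∂z/∂N = −n_y/n_z = 0.07193.
Unit vector along 120° is (sin 120°, cos 120°) = (0.8660, -0.5000).
Slope in that direction = a·(0.8660) + b·(-0.5000) = −0.02160.
Apparent dip = arctan|0.02160| = 1.24° (true dip is 4.2°, so apparent ≤ true as expected).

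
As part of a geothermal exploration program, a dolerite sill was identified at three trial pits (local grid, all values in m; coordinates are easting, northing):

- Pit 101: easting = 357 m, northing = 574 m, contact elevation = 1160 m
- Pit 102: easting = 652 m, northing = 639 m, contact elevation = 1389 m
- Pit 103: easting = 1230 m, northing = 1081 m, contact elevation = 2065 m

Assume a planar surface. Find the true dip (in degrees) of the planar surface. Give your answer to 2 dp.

Two edge vectors: Pit 101→Pit 102 = (295, 65, 229), Pit 101→Pit 103 = (873, 507, 905).
Normal n = (Pit 101→Pit 102) × (Pit 101→Pit 103) = (-57278, -67058, 92820).
So ∂z/∂easting = −n_x/n_z = 0.61709 and ∂z/∂northing = −n_y/n_z = 0.72245.
Gradient magnitude |∇z| = √(a² + b²) = √(0.38080 + 0.52194) = 0.95012.
True dip = arctan(0.95012) = 43.53°, dipping toward SW (azimuth ≈ 221°).

43.53°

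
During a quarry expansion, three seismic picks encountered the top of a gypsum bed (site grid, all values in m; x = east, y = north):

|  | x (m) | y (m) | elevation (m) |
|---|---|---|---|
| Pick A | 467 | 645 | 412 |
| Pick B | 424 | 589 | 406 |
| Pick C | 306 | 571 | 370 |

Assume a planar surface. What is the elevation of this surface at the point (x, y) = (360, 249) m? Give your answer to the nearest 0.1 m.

Let the plane be z = a·x + b·y + c.
Pick B−Pick A: −43a − 56b = −6;  Pick C−Pick A: −161a − 74b = −42.
Solving gives a = 0.32705, b = −0.14398.
Then c = 412 − a·467 − b·645 = 352.14.
At (360, 249): z = 117.7 − 35.9 + 352.14 = 434.0 m.

434.0 m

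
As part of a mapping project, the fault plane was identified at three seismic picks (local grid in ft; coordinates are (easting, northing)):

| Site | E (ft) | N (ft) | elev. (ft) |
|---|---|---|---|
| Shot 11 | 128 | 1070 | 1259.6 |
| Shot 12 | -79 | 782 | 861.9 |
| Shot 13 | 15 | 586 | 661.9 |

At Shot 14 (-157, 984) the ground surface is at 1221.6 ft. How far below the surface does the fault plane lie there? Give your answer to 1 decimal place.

147.9 ft

Let the plane be z = a·E + b·N + c.
Shot 12−Shot 11: −207a − 288b = −397.7;  Shot 13−Shot 11: −113a − 484b = −597.7.
Solving gives a = 0.300828, b = 1.164683.
Then c = 1259.6 − a·128 − b·1070 = −25.12.
At (-157, 984): z_contact = −47.23 + 1146.05 − 25.12 = 1073.70 ft.
Depth below ground = 1221.6 − 1073.70 = 147.9 ft.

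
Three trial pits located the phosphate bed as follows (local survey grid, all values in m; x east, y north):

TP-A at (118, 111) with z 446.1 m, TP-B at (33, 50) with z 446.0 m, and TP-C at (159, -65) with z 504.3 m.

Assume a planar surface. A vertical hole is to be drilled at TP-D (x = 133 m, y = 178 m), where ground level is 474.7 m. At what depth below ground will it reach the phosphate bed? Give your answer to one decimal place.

44.5 m

Let the plane be z = a·x + b·y + c.
TP-B−TP-A: −85a − 61b = −0.1;  TP-C−TP-A: 41a − 176b = 58.2.
Solving gives a = 0.20433, b = −0.28308.
Then c = 446.1 − a·118 − b·111 = 453.41.
At (133, 178): z_contact = 27.18 − 50.39 + 453.41 = 430.20 m.
Depth below ground = 474.7 − 430.20 = 44.5 m.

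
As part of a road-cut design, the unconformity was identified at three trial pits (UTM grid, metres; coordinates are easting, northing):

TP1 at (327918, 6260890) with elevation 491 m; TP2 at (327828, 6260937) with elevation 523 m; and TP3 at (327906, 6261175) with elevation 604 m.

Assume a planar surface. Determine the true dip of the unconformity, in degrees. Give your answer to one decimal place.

22.7°

Two edge vectors: TP1→TP2 = (-90, 47, 32), TP1→TP3 = (-12, 285, 113).
Normal n = (TP1→TP2) × (TP1→TP3) = (-3809, 9786, -25086).
So ∂z/∂easting = −n_x/n_z = −0.15184 and ∂z/∂northing = −n_y/n_z = 0.39010.
Gradient magnitude |∇z| = √(a² + b²) = √(0.02305 + 0.15218) = 0.41861.
True dip = arctan(0.41861) = 22.7°, dipping toward SSE (azimuth ≈ 159°).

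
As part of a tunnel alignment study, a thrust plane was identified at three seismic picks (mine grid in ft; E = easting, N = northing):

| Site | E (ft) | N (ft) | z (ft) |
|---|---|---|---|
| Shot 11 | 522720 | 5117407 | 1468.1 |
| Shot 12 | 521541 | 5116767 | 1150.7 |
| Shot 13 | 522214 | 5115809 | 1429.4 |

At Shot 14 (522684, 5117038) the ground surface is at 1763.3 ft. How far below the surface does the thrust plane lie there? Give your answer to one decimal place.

279.1 ft

Let the plane be z = a·E + b·N + c.
Shot 12−Shot 11: −1179a − 640b = −317.4;  Shot 13−Shot 11: −506a − 1598b = −38.7.
Solving gives a = 0.309214576, b = −0.073693727.
Then c = 1468.1 − a·522720 − b·5117407 = 216956.25.
At (522684, 5117038): z_contact = 161621.51 − 377093.60 + 216956.25 = 1484.16 ft.
Depth below ground = 1763.3 − 1484.16 = 279.1 ft.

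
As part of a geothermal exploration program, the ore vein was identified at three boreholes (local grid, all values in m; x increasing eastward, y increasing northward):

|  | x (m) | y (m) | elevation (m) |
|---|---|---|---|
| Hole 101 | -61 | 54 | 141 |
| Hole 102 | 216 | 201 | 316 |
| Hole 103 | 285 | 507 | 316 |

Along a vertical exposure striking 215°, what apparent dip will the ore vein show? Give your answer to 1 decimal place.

Let the plane be z = a·x + b·y + c.
Hole 102−Hole 101: 277a + 147b = 175;  Hole 103−Hole 101: 346a + 453b = 175.
Solving gives a = 0.71765, b = −0.16182.
Unit vector along 215° is (sin 215°, cos 215°) = (-0.5736, -0.8192).
Slope in that direction = a·(-0.5736) + b·(-0.8192) = −0.27907.
Apparent dip = arctan|0.27907| = 15.6° (true dip is 36.3°, so apparent ≤ true as expected).

15.6°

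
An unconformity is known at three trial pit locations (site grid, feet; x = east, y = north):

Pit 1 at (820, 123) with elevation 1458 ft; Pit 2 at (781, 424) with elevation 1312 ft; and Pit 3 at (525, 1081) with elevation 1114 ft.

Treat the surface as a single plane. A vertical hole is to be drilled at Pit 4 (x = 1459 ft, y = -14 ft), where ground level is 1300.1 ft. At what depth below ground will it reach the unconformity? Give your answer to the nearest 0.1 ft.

214.4 ft

Two edge vectors: Pit 1→Pit 2 = (-39, 301, -146), Pit 1→Pit 3 = (-295, 958, -344).
Normal n = (Pit 1→Pit 2) × (Pit 1→Pit 3) = (36324, 29654, 51433).
So ∂z/∂x = −n_x/n_z = −0.706239 and ∂z/∂y = −n_y/n_z = −0.576556.
Intercept c from Pit 1: 1458 + 579.12 + 70.92 = 2108.03.
At (1459, -14): z_contact = −1030.40 + 8.07 + 2108.03 = 1085.70 ft.
Depth below ground = 1300.1 − 1085.70 = 214.4 ft.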